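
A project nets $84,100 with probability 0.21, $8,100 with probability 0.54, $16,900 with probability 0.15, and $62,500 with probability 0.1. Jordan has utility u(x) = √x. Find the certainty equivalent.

$23,716

E[u] = 0.21·√84100 + 0.54·√8100 + 0.15·√16900 + 0.1·√62500 = 0.21·290 + 0.54·90 + 0.15·130 + 0.1·250 = 154
CE = (154)² = 23716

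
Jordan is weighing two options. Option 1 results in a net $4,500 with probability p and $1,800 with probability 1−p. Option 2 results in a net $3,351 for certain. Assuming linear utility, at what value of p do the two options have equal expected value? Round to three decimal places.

p·4500 + (1−p)·1800 = 3351
2700p + 1800 = 3351
p = (3351 − 1800) / 2700

p = 0.574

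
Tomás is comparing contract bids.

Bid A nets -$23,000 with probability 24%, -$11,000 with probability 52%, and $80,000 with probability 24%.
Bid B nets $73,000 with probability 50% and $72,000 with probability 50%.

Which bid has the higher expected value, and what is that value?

Bid B ($72,500)

Bid A = 0.24 × (-23000) + 0.52 × (-11000) + 0.24 × 80000 = -5520 − 5720 + 19200 = 7960
Bid B = 0.5 × 73000 + 0.5 × 72000 = 36500 + 36000 = 72500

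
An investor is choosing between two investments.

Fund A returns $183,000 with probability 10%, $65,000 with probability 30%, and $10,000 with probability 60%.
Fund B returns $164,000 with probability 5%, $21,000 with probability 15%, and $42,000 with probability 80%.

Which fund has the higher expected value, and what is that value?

Fund B ($44,950)

Fund A = 0.1 × 183000 + 0.3 × 65000 + 0.6 × 10000 = 18300 + 19500 + 6000 = 43800
Fund B = 0.05 × 164000 + 0.15 × 21000 + 0.8 × 42000 = 8200 + 3150 + 33600 = 44950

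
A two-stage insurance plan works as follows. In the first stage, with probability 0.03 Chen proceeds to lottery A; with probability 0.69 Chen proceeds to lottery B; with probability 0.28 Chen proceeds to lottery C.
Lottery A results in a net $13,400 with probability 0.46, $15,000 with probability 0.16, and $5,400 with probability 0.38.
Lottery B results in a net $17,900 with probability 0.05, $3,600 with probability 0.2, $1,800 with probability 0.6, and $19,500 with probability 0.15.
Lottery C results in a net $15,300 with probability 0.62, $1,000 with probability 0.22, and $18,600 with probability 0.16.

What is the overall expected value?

EV(A) = 0.46 × 13400 + 0.16 × 15000 + 0.38 × 5400 = 6164 + 2400 + 2052 = 10616
EV(B) = 0.05 × 17900 + 0.2 × 3600 + 0.6 × 1800 + 0.15 × 19500 = 895 + 720 + 1080 + 2925 = 5620
EV(C) = 0.62 × 15300 + 0.22 × 1000 + 0.16 × 18600 = 9486 + 220 + 2976 = 12682
Overall = 0.03 × 10616 + 0.69 × 5620 + 0.28 × 12682 = 318.48 + 3877.8 + 3550.96 = 7747.24

$7,747.24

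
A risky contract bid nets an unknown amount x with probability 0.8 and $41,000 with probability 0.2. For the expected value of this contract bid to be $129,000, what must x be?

0.8·x + 0.2·41000 = 129000
0.8·x = 129000 − 8200 = 120800
x = 120800 / 0.8 = 151000

x = $151,000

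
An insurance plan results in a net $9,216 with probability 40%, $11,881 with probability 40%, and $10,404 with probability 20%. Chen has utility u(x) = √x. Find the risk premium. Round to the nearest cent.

$33.84

E[u] = 0.4·√9216 + 0.4·√11881 + 0.2·√10404 = 0.4·96 + 0.4·109 + 0.2·102 = 102.4
CE = (102.4)² = 10485.76
Risk premium = EV − CE = 10519.6 − 10485.76 = 33.84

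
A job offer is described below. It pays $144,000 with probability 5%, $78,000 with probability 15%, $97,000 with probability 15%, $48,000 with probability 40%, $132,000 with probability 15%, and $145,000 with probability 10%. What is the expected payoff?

$86,950

EV = 0.05 × 144000 + 0.15 × 78000 + 0.15 × 97000 + 0.4 × 48000 + 0.15 × 132000 + 0.1 × 145000 = 7200 + 11700 + 14550 + 19200 + 19800 + 14500 = 86950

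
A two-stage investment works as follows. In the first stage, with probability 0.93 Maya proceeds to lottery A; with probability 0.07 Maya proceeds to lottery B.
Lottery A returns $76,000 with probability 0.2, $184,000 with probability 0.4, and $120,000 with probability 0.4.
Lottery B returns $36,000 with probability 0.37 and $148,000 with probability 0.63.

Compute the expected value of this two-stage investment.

EV(A) = 0.2 × 76000 + 0.4 × 184000 + 0.4 × 120000 = 15200 + 73600 + 48000 = 136800
EV(B) = 0.37 × 36000 + 0.63 × 148000 = 13320 + 93240 = 106560
Overall = 0.93 × 136800 + 0.07 × 106560 = 127224 + 7459.2 = 134683.2

$134,683.20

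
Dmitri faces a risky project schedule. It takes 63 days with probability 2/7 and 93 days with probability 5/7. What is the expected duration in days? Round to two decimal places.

84.43 days

EV = 2/7 × 63 + 5/7 × 93 = 18 + 66.4286 = 84.4286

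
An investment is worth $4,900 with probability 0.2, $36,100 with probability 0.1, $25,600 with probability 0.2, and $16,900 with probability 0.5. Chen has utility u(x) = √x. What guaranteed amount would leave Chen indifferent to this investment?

E[u] = 0.2·√4900 + 0.1·√36100 + 0.2·√25600 + 0.5·√16900 = 0.2·70 + 0.1·190 + 0.2·160 + 0.5·130 = 130
CE = (130)² = 16900

$16,900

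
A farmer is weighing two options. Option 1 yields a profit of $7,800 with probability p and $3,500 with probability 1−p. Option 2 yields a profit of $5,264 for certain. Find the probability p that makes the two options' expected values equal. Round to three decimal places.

p = 0.410

p·7800 + (1−p)·3500 = 5264
4300p + 3500 = 5264
p = (5264 − 3500) / 4300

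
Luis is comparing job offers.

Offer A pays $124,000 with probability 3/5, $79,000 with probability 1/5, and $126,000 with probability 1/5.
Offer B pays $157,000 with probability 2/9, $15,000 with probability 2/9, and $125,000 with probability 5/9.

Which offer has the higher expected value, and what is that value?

Offer A = 3/5 × 124000 + 1/5 × 79000 + 1/5 × 126000 = 74400 + 15800 + 25200 = 115400
Offer B = 2/9 × 157000 + 2/9 × 15000 + 5/9 × 125000 = 34888.8889 + 3333.3333 + 69444.4444 = 107666.6667

Offer A ($115,400)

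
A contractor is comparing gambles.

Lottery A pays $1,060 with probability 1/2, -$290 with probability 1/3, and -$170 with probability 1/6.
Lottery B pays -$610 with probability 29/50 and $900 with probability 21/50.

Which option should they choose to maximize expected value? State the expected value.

Lottery A = 1/2 × 1060 + 1/3 × (-290) + 1/6 × (-170) = 530 − 96.6667 − 28.3333 = 405
Lottery B = 29/50 × (-610) + 21/50 × 900 = -353.8 + 378 = 24.2

Lottery A ($405)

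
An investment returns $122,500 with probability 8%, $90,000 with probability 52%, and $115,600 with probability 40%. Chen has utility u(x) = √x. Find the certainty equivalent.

E[u] = 0.08·√122500 + 0.52·√90000 + 0.4·√115600 = 0.08·350 + 0.52·300 + 0.4·340 = 320
CE = (320)² = 102400

$102,400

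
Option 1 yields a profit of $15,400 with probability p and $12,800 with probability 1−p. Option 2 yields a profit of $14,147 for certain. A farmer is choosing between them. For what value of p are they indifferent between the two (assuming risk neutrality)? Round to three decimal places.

p·15400 + (1−p)·12800 = 14147
2600p + 12800 = 14147
p = (14147 − 12800) / 2600

p = 0.518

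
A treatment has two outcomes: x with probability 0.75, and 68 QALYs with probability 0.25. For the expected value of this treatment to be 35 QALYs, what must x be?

x = 24 QALYs

0.75·x + 0.25·68 = 35
0.75·x = 35 − 17 = 18
x = 18 / 0.75 = 24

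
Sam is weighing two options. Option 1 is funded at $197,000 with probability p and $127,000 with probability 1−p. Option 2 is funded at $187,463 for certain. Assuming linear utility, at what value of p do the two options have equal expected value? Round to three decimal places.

p = 0.864

p·197000 + (1−p)·127000 = 187463
70000p + 127000 = 187463
p = (187463 − 127000) / 70000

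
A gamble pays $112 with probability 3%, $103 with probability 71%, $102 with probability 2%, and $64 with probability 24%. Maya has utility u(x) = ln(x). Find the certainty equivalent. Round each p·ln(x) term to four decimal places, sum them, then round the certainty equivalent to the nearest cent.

E[u] = 0.03·ln(112) + 0.71·ln(103) + 0.02·ln(102) + 0.24·ln(64) = 0.1416 + 3.2907 + 0.0925 + 0.9981 = 4.5229
CE = e^4.5229 ≈ 92.10

$92.10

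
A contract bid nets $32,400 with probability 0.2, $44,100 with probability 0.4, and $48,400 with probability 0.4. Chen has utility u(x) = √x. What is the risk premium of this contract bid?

E[u] = 0.2·√32400 + 0.4·√44100 + 0.4·√48400 = 0.2·180 + 0.4·210 + 0.4·220 = 208
CE = (208)² = 43264
Risk premium = EV − CE = 43480 − 43264 = 216

$216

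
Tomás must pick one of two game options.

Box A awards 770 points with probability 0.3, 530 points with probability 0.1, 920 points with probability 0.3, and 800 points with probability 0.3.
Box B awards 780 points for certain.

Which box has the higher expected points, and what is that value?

Box A (800 points)

Box A = 0.3 × 770 + 0.1 × 530 + 0.3 × 920 + 0.3 × 800 = 231 + 53 + 276 + 240 = 800
Box B: 780 (certain)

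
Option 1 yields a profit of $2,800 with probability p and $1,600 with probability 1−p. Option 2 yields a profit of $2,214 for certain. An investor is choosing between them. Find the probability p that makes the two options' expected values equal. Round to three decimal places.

p = 0.512

p·2800 + (1−p)·1600 = 2214
1200p + 1600 = 2214
p = (2214 − 1600) / 1200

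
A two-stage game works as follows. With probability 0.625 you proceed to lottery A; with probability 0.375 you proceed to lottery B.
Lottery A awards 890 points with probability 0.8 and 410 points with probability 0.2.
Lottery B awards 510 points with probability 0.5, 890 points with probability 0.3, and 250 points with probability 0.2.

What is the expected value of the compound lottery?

710.75 points

EV(A) = 0.8 × 890 + 0.2 × 410 = 712 + 82 = 794
EV(B) = 0.5 × 510 + 0.3 × 890 + 0.2 × 250 = 255 + 267 + 50 = 572
Overall = 0.625 × 794 + 0.375 × 572 = 496.25 + 214.5 = 710.75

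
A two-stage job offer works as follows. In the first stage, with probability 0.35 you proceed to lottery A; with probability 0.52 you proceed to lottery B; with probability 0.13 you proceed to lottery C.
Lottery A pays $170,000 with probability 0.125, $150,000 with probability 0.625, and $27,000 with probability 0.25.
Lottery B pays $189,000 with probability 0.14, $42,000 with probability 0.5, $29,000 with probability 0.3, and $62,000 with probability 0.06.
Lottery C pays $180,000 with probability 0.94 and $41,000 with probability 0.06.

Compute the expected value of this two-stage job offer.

EV(A) = 0.125 × 170000 + 0.625 × 150000 + 0.25 × 27000 = 21250 + 93750 + 6750 = 121750
EV(B) = 0.14 × 189000 + 0.5 × 42000 + 0.3 × 29000 + 0.06 × 62000 = 26460 + 21000 + 8700 + 3720 = 59880
EV(C) = 0.94 × 180000 + 0.06 × 41000 = 169200 + 2460 = 171660
Overall = 0.35 × 121750 + 0.52 × 59880 + 0.13 × 171660 = 42612.5 + 31137.6 + 22315.8 = 96065.9

$96,065.90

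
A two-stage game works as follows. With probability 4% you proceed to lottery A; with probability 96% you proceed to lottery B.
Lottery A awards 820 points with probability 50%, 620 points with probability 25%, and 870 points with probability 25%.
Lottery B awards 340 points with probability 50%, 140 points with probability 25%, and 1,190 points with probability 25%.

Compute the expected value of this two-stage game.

513.7 points

EV(A) = 0.5 × 820 + 0.25 × 620 + 0.25 × 870 = 410 + 155 + 217.5 = 782.5
EV(B) = 0.5 × 340 + 0.25 × 140 + 0.25 × 1190 = 170 + 35 + 297.5 = 502.5
Overall = 0.04 × 782.5 + 0.96 × 502.5 = 31.3 + 482.4 = 513.7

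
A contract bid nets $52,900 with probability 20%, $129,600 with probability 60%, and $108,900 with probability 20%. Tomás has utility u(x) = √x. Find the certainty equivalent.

$107,584

E[u] = 0.2·√52900 + 0.6·√129600 + 0.2·√108900 = 0.2·230 + 0.6·360 + 0.2·330 = 328
CE = (328)² = 107584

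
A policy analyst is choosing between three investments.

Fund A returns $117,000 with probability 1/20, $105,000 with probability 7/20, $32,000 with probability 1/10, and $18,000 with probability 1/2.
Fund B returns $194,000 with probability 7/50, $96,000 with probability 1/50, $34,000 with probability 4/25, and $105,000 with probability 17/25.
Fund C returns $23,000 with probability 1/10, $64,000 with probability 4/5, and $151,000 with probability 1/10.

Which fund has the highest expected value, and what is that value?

Fund B ($105,920)

Fund A = 1/20 × 117000 + 7/20 × 105000 + 1/10 × 32000 + 1/2 × 18000 = 5850 + 36750 + 3200 + 9000 = 54800
Fund B = 7/50 × 194000 + 1/50 × 96000 + 4/25 × 34000 + 17/25 × 105000 = 27160 + 1920 + 5440 + 71400 = 105920
Fund C = 1/10 × 23000 + 4/5 × 64000 + 1/10 × 151000 = 2300 + 51200 + 15100 = 68600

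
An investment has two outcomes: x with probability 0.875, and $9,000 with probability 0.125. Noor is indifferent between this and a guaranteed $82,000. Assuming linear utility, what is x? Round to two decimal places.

x = $92,428.57

0.875·x + 0.125·9000 = 82000
0.875·x = 82000 − 1125 = 80875
x = 80875 / 0.875 = 92428.5714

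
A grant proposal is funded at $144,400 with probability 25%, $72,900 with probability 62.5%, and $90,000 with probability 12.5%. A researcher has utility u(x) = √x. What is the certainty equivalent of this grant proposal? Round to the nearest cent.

E[u] = 0.25·√144400 + 0.625·√72900 + 0.125·√90000 = 0.25·380 + 0.625·270 + 0.125·300 = 301.25
CE = (301.25)² = 90751.5625

$90,751.56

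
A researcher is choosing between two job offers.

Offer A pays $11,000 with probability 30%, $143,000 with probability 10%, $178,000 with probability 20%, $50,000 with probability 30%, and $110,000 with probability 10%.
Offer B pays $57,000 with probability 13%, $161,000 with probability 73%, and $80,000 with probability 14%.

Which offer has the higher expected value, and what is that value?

Offer A = 0.3 × 11000 + 0.1 × 143000 + 0.2 × 178000 + 0.3 × 50000 + 0.1 × 110000 = 3300 + 14300 + 35600 + 15000 + 11000 = 79200
Offer B = 0.13 × 57000 + 0.73 × 161000 + 0.14 × 80000 = 7410 + 117530 + 11200 = 136140

Offer B ($136,140)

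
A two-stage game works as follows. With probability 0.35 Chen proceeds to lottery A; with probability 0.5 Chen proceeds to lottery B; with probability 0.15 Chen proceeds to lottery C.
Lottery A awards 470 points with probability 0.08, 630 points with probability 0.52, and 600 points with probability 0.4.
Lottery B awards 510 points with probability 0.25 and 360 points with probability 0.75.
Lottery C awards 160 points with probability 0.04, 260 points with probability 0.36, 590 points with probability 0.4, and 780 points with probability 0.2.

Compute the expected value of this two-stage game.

484.37 points

EV(A) = 0.08 × 470 + 0.52 × 630 + 0.4 × 600 = 37.6 + 327.6 + 240 = 605.2
EV(B) = 0.25 × 510 + 0.75 × 360 = 127.5 + 270 = 397.5
EV(C) = 0.04 × 160 + 0.36 × 260 + 0.4 × 590 + 0.2 × 780 = 6.4 + 93.6 + 236 + 156 = 492
Overall = 0.35 × 605.2 + 0.5 × 397.5 + 0.15 × 492 = 211.82 + 198.75 + 73.8 = 484.37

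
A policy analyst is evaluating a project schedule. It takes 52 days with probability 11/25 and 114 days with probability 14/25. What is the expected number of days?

86.72 days

EV = 11/25 × 52 + 14/25 × 114 = 22.88 + 63.84 = 86.72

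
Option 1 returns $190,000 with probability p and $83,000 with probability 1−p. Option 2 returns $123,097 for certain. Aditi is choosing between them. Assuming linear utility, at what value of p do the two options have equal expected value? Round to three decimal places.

p·190000 + (1−p)·83000 = 123097
107000p + 83000 = 123097
p = (123097 − 83000) / 107000

p = 0.375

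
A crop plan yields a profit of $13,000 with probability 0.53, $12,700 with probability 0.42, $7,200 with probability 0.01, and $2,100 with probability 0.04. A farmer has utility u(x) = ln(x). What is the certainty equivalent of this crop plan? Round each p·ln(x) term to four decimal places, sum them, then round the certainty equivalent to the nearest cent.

$11,896.51

E[u] = 0.53·ln(13000) + 0.42·ln(12700) + 0.01·ln(7200) + 0.04·ln(2100) = 5.0205 + 3.9687 + 0.0888 + 0.3060 = 9.3840
CE = e^9.3840 ≈ 11896.51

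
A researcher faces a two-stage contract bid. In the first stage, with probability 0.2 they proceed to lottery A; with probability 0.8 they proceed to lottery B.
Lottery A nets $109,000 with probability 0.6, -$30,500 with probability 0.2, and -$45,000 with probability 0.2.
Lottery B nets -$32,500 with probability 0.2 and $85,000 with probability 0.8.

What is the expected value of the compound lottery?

$59,260

EV(A) = 0.6 × 109000 + 0.2 × (-30500) + 0.2 × (-45000) = 65400 − 6100 − 9000 = 50300
EV(B) = 0.2 × (-32500) + 0.8 × 85000 = -6500 + 68000 = 61500
Overall = 0.2 × 50300 + 0.8 × 61500 = 10060 + 49200 = 59260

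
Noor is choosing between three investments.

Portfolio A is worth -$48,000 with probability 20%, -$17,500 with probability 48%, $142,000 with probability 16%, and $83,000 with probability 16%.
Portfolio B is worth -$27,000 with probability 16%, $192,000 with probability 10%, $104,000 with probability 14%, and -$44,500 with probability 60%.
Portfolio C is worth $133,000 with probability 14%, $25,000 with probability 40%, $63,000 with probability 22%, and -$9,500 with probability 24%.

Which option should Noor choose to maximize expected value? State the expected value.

Portfolio A = 0.2 × (-48000) + 0.48 × (-17500) + 0.16 × 142000 + 0.16 × 83000 = -9600 − 8400 + 22720 + 13280 = 18000
Portfolio B = 0.16 × (-27000) + 0.1 × 192000 + 0.14 × 104000 + 0.6 × (-44500) = -4320 + 19200 + 14560 − 26700 = 2740
Portfolio C = 0.14 × 133000 + 0.4 × 25000 + 0.22 × 63000 + 0.24 × (-9500) = 18620 + 10000 + 13860 − 2280 = 40200

Portfolio C ($40,200)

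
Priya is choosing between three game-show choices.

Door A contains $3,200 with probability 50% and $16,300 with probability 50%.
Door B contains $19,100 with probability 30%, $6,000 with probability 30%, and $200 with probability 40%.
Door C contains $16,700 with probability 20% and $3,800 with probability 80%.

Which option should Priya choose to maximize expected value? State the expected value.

Door A = 0.5 × 3200 + 0.5 × 16300 = 1600 + 8150 = 9750
Door B = 0.3 × 19100 + 0.3 × 6000 + 0.4 × 200 = 5730 + 1800 + 80 = 7610
Door C = 0.2 × 16700 + 0.8 × 3800 = 3340 + 3040 = 6380

Door A ($9,750)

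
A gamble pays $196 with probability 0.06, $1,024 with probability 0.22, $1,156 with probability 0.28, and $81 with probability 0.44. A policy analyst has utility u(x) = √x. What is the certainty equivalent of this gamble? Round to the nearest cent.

$456.25

E[u] = 0.06·√196 + 0.22·√1024 + 0.28·√1156 + 0.44·√81 = 0.06·14 + 0.22·32 + 0.28·34 + 0.44·9 = 21.36
CE = (21.36)² = 456.2496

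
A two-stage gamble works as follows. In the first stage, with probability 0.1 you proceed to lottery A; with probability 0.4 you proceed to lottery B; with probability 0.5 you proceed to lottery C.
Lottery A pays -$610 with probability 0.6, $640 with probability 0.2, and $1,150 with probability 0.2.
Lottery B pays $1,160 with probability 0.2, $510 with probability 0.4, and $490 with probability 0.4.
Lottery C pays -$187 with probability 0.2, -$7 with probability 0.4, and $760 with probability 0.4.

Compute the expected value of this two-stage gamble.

$383.90

EV(A) = 0.6 × (-610) + 0.2 × 640 + 0.2 × 1150 = -366 + 128 + 230 = -8
EV(B) = 0.2 × 1160 + 0.4 × 510 + 0.4 × 490 = 232 + 204 + 196 = 632
EV(C) = 0.2 × (-187) + 0.4 × (-7) + 0.4 × 760 = -37.4 − 2.8 + 304 = 263.8
Overall = 0.1 × (-8) + 0.4 × 632 + 0.5 × 263.8 = -0.8 + 252.8 + 131.9 = 383.9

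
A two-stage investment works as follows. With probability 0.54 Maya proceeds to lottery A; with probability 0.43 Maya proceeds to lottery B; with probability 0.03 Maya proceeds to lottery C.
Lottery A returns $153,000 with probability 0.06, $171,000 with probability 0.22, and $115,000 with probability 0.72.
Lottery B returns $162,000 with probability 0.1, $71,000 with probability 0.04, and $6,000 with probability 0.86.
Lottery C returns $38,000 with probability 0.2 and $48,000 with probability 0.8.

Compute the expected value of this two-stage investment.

EV(A) = 0.06 × 153000 + 0.22 × 171000 + 0.72 × 115000 = 9180 + 37620 + 82800 = 129600
EV(B) = 0.1 × 162000 + 0.04 × 71000 + 0.86 × 6000 = 16200 + 2840 + 5160 = 24200
EV(C) = 0.2 × 38000 + 0.8 × 48000 = 7600 + 38400 = 46000
Overall = 0.54 × 129600 + 0.43 × 24200 + 0.03 × 46000 = 69984 + 10406 + 1380 = 81770

$81,770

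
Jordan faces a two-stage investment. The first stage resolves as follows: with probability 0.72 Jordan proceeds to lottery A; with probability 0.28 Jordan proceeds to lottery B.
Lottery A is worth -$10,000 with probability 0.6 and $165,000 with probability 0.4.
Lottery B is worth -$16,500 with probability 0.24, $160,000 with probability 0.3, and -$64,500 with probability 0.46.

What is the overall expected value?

EV(A) = 0.6 × (-10000) + 0.4 × 165000 = -6000 + 66000 = 60000
EV(B) = 0.24 × (-16500) + 0.3 × 160000 + 0.46 × (-64500) = -3960 + 48000 − 29670 = 14370
Overall = 0.72 × 60000 + 0.28 × 14370 = 43200 + 4023.6 = 47223.6

$47,223.60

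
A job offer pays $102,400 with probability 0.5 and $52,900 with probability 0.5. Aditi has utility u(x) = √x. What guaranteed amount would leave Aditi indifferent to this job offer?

$75,625

E[u] = 0.5·√102400 + 0.5·√52900 = 0.5·320 + 0.5·230 = 275
CE = (275)² = 75625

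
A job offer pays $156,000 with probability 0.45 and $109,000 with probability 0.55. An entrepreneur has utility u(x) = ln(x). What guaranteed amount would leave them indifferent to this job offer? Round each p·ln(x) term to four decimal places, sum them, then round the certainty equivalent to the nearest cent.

E[u] = 0.45·ln(156000) + 0.55·ln(109000) = 5.3809 + 6.3795 = 11.7604
CE = e^11.7604 ≈ 128078.67

$128,078.67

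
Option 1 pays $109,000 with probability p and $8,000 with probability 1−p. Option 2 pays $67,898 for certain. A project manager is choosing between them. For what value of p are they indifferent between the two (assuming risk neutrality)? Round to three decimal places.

p·109000 + (1−p)·8000 = 67898
101000p + 8000 = 67898
p = (67898 − 8000) / 101000

p = 0.593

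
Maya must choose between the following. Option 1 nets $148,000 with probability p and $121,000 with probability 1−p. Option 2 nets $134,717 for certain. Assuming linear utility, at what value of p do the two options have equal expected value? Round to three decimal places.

p = 0.508

p·148000 + (1−p)·121000 = 134717
27000p + 121000 = 134717
p = (134717 − 121000) / 27000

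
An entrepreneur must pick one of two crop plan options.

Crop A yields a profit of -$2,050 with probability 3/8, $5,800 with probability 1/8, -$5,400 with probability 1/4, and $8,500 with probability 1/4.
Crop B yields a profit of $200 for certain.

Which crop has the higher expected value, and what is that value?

Crop A ($731.25)

Crop A = 3/8 × (-2050) + 1/8 × 5800 + 1/4 × (-5400) + 1/4 × 8500 = -768.75 + 725 − 1350 + 2125 = 731.25
Crop B: 200 (certain)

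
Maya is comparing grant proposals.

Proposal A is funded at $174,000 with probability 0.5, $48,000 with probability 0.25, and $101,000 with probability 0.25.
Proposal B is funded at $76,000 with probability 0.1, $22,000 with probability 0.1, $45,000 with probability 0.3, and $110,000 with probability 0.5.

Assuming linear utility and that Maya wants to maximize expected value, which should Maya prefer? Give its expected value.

Proposal A = 0.5 × 174000 + 0.25 × 48000 + 0.25 × 101000 = 87000 + 12000 + 25250 = 124250
Proposal B = 0.1 × 76000 + 0.1 × 22000 + 0.3 × 45000 + 0.5 × 110000 = 7600 + 2200 + 13500 + 55000 = 78300

Proposal A ($124,250)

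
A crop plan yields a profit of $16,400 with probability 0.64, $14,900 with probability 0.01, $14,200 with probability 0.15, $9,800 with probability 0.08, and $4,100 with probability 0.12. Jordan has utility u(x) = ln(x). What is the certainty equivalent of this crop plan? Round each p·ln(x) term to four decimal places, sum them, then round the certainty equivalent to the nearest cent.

E[u] = 0.64·ln(16400) + 0.01·ln(14900) + 0.15·ln(14200) + 0.08·ln(9800) + 0.12·ln(4100) = 6.2112 + 0.0961 + 1.4341 + 0.7352 + 0.9982 = 9.4748
CE = e^9.4748 ≈ 13027.27

$13,027.27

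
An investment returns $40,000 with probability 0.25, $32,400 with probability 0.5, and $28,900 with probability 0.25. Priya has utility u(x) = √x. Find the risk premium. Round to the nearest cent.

E[u] = 0.25·√40000 + 0.5·√32400 + 0.25·√28900 = 0.25·200 + 0.5·180 + 0.25·170 = 182.5
CE = (182.5)² = 33306.25
Risk premium = EV − CE = 33425 − 33306.25 = 118.75

$118.75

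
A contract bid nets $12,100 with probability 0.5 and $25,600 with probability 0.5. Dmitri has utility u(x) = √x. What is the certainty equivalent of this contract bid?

E[u] = 0.5·√12100 + 0.5·√25600 = 0.5·110 + 0.5·160 = 135
CE = (135)² = 18225

$18,225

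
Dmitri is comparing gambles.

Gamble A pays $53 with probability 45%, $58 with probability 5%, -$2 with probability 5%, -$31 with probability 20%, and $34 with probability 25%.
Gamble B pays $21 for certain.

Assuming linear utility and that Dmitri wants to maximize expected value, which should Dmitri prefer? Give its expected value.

Gamble A = 0.45 × 53 + 0.05 × 58 + 0.05 × (-2) + 0.2 × (-31) + 0.25 × 34 = 23.85 + 2.9 − 0.1 − 6.2 + 8.5 = 28.95
Gamble B: 21 (certain)

Gamble A ($28.95)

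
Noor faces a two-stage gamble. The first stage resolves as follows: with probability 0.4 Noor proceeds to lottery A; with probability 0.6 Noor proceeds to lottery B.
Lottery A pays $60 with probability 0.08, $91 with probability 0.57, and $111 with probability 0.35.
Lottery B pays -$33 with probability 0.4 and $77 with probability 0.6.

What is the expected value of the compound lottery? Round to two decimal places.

$58.01

EV(A) = 0.08 × 60 + 0.57 × 91 + 0.35 × 111 = 4.8 + 51.87 + 38.85 = 95.52
EV(B) = 0.4 × (-33) + 0.6 × 77 = -13.2 + 46.2 = 33
Overall = 0.4 × 95.52 + 0.6 × 33 = 38.208 + 19.8 = 58.008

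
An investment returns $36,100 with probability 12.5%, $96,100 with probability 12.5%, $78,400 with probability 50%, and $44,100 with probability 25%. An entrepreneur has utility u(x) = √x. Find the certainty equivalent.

E[u] = 0.125·√36100 + 0.125·√96100 + 0.5·√78400 + 0.25·√44100 = 0.125·190 + 0.125·310 + 0.5·280 + 0.25·210 = 255
CE = (255)² = 65025

$65,025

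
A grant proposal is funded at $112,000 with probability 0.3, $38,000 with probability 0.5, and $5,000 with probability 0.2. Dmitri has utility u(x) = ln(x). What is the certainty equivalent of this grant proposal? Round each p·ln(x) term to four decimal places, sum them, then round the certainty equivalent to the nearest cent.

E[u] = 0.3·ln(112000) + 0.5·ln(38000) + 0.2·ln(5000) = 3.4879 + 5.2727 + 1.7034 = 10.4640
CE = e^10.4640 ≈ 35031.40

$35,031.40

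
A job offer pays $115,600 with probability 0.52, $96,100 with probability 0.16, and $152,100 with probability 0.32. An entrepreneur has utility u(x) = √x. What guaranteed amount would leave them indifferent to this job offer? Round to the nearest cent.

$123,341.44

E[u] = 0.52·√115600 + 0.16·√96100 + 0.32·√152100 = 0.52·340 + 0.16·310 + 0.32·390 = 351.2
CE = (351.2)² = 123341.44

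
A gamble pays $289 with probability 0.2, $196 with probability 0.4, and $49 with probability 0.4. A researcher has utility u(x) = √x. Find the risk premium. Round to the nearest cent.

E[u] = 0.2·√289 + 0.4·√196 + 0.4·√49 = 0.2·17 + 0.4·14 + 0.4·7 = 11.8
CE = (11.8)² = 139.24
Risk premium = EV − CE = 155.8 − 139.24 = 16.56

$16.56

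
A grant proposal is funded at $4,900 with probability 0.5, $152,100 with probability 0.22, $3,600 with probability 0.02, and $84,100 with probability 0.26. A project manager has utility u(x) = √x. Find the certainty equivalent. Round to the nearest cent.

E[u] = 0.5·√4900 + 0.22·√152100 + 0.02·√3600 + 0.26·√84100 = 0.5·70 + 0.22·390 + 0.02·60 + 0.26·290 = 197.4
CE = (197.4)² = 38966.76

$38,966.76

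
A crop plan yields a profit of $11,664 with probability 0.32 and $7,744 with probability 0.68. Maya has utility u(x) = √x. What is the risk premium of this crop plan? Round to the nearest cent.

$87.04

E[u] = 0.32·√11664 + 0.68·√7744 = 0.32·108 + 0.68·88 = 94.4
CE = (94.4)² = 8911.36
Risk premium = EV − CE = 8998.4 − 8911.36 = 87.04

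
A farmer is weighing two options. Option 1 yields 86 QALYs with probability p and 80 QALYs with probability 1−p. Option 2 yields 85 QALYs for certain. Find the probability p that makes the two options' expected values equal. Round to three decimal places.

p = 0.833

p·86 + (1−p)·80 = 85
6p + 80 = 85
p = (85 − 80) / 6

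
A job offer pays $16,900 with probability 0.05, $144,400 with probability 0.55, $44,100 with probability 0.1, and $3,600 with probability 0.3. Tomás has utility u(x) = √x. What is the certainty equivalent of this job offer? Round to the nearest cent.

E[u] = 0.05·√16900 + 0.55·√144400 + 0.1·√44100 + 0.3·√3600 = 0.05·130 + 0.55·380 + 0.1·210 + 0.3·60 = 254.5
CE = (254.5)² = 64770.25

$64,770.25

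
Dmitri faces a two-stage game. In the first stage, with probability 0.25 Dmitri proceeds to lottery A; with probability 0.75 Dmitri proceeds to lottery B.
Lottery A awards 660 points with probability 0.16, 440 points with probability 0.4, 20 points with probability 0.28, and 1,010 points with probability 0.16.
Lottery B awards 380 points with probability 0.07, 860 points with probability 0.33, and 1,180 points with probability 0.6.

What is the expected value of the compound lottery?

EV(A) = 0.16 × 660 + 0.4 × 440 + 0.28 × 20 + 0.16 × 1010 = 105.6 + 176 + 5.6 + 161.6 = 448.8
EV(B) = 0.07 × 380 + 0.33 × 860 + 0.6 × 1180 = 26.6 + 283.8 + 708 = 1018.4
Overall = 0.25 × 448.8 + 0.75 × 1018.4 = 112.2 + 763.8 = 876

876 points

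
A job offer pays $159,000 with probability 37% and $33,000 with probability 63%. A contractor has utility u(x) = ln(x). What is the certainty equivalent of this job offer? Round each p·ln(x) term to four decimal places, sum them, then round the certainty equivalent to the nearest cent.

$59,047.65

E[u] = 0.37·ln(159000) + 0.63·ln(33000) = 4.4314 + 6.5547 = 10.9861
CE = e^10.9861 ≈ 59047.65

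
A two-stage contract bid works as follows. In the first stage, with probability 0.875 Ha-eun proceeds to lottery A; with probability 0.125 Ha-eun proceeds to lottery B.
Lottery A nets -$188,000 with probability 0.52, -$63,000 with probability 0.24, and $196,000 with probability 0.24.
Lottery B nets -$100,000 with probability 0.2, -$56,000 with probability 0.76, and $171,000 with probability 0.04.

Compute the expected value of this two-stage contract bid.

EV(A) = 0.52 × (-188000) + 0.24 × (-63000) + 0.24 × 196000 = -97760 − 15120 + 47040 = -65840
EV(B) = 0.2 × (-100000) + 0.76 × (-56000) + 0.04 × 171000 = -20000 − 42560 + 6840 = -55720
Overall = 0.875 × (-65840) + 0.125 × (-55720) = -57610 − 6965 = -64575

-$64,575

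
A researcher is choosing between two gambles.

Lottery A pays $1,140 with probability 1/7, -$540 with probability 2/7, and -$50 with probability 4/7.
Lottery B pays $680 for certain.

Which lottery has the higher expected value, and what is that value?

Lottery A = 1/7 × 1140 + 2/7 × (-540) + 4/7 × (-50) = 162.8571 − 154.2857 − 28.5714 = -20
Lottery B: 680 (certain)

Lottery B ($680)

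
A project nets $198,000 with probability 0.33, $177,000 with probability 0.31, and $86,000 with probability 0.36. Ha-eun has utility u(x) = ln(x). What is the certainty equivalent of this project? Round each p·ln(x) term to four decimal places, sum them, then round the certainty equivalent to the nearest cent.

$141,647.95

E[u] = 0.33·ln(198000) + 0.31·ln(177000) + 0.36·ln(86000) = 4.0247 + 3.7460 + 4.0904 = 11.8611
CE = e^11.8611 ≈ 141647.95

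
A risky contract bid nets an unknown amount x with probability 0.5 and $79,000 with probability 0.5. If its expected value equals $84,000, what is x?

0.5·x + 0.5·79000 = 84000
0.5·x = 84000 − 39500 = 44500
x = 44500 / 0.5 = 89000

x = $89,000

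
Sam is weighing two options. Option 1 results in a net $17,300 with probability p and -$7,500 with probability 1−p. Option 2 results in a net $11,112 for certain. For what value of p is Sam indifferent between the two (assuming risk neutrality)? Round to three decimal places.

p = 0.750

p·17300 + (1−p)·(-7500) = 11112
24800p − 7500 = 11112
p = (11112 + 7500) / 24800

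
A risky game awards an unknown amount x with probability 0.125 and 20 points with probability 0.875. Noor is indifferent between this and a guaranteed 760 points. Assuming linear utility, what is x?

x = 5,940 points

0.125·x + 0.875·20 = 760
0.125·x = 760 − 17.5 = 742.5
x = 742.5 / 0.125 = 5940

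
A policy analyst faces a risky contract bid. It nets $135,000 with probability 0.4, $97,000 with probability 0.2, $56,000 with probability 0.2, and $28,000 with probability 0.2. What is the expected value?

EV = 0.4 × 135000 + 0.2 × 97000 + 0.2 × 56000 + 0.2 × 28000 = 54000 + 19400 + 11200 + 5600 = 90200

$90,200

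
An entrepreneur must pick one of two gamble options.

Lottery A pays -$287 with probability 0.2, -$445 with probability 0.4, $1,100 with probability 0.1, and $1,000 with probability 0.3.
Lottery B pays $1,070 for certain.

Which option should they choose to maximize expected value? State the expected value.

Lottery A = 0.2 × (-287) + 0.4 × (-445) + 0.1 × 1100 + 0.3 × 1000 = -57.4 − 178 + 110 + 300 = 174.6
Lottery B: 1070 (certain)

Lottery B ($1,070)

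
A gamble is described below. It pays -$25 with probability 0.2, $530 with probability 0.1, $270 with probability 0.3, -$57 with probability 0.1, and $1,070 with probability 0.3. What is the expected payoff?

EV = 0.2 × (-25) + 0.1 × 530 + 0.3 × 270 + 0.1 × (-57) + 0.3 × 1070 = -5 + 53 + 81 − 5.7 + 321 = 444.3

$444.30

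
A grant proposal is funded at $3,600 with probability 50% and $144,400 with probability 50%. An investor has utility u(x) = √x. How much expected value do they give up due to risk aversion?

E[u] = 0.5·√3600 + 0.5·√144400 = 0.5·60 + 0.5·380 = 220
CE = (220)² = 48400
Risk premium = EV − CE = 74000 − 48400 = 25600

$25,600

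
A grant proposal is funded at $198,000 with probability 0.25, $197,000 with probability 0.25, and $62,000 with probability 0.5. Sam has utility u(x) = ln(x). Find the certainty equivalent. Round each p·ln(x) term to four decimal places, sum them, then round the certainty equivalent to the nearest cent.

$110,646.97

E[u] = 0.25·ln(198000) + 0.25·ln(197000) + 0.5·ln(62000) = 3.0490 + 3.0477 + 5.5174 = 11.6141
CE = e^11.6141 ≈ 110646.97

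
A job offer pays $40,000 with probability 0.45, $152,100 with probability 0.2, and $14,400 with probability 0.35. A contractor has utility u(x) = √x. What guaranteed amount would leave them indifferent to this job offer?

E[u] = 0.45·√40000 + 0.2·√152100 + 0.35·√14400 = 0.45·200 + 0.2·390 + 0.35·120 = 210
CE = (210)² = 44100

$44,100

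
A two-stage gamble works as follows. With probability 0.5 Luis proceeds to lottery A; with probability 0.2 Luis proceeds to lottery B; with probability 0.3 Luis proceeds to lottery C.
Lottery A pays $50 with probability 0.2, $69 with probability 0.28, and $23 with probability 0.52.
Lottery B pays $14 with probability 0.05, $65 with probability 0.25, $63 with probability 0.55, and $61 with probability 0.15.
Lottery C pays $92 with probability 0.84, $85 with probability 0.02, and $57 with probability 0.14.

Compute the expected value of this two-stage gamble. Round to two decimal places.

$58.88

EV(A) = 0.2 × 50 + 0.28 × 69 + 0.52 × 23 = 10 + 19.32 + 11.96 = 41.28
EV(B) = 0.05 × 14 + 0.25 × 65 + 0.55 × 63 + 0.15 × 61 = 0.7 + 16.25 + 34.65 + 9.15 = 60.75
EV(C) = 0.84 × 92 + 0.02 × 85 + 0.14 × 57 = 77.28 + 1.7 + 7.98 = 86.96
Overall = 0.5 × 41.28 + 0.2 × 60.75 + 0.3 × 86.96 = 20.64 + 12.15 + 26.088 = 58.878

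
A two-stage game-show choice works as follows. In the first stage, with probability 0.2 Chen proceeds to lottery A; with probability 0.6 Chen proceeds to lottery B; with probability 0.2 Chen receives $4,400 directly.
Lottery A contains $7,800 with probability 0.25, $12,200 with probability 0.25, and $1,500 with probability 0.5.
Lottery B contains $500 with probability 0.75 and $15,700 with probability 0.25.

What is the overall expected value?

$4,610

EV(A) = 0.25 × 7800 + 0.25 × 12200 + 0.5 × 1500 = 1950 + 3050 + 750 = 5750
EV(B) = 0.75 × 500 + 0.25 × 15700 = 375 + 3925 = 4300
Branch C: 4400 (certain)
Overall = 0.2 × 5750 + 0.6 × 4300 + 0.2 × 4400 = 1150 + 2580 + 880 = 4610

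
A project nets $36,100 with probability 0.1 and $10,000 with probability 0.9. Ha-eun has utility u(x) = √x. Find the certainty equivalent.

$11,881

E[u] = 0.1·√36100 + 0.9·√10000 = 0.1·190 + 0.9·100 = 109
CE = (109)² = 11881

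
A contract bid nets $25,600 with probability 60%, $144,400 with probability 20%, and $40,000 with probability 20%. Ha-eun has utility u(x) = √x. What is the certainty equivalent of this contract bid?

$44,944

E[u] = 0.6·√25600 + 0.2·√144400 + 0.2·√40000 = 0.6·160 + 0.2·380 + 0.2·200 = 212
CE = (212)² = 44944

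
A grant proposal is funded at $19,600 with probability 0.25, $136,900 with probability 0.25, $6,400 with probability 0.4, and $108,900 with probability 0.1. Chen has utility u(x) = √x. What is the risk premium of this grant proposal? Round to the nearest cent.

E[u] = 0.25·√19600 + 0.25·√136900 + 0.4·√6400 + 0.1·√108900 = 0.25·140 + 0.25·370 + 0.4·80 + 0.1·330 = 192.5
CE = (192.5)² = 37056.25
Risk premium = EV − CE = 52575 − 37056.25 = 15518.75

$15,518.75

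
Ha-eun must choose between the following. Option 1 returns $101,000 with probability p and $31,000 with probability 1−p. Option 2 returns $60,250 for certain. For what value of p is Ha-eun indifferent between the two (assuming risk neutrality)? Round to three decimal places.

p = 0.418

p·101000 + (1−p)·31000 = 60250
70000p + 31000 = 60250
p = (60250 − 31000) / 70000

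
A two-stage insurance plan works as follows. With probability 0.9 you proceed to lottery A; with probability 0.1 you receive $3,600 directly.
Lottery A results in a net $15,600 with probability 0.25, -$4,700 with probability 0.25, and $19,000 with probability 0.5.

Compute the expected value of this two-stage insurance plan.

EV(A) = 0.25 × 15600 + 0.25 × (-4700) + 0.5 × 19000 = 3900 − 1175 + 9500 = 12225
Branch B: 3600 (certain)
Overall = 0.9 × 12225 + 0.1 × 3600 = 11002.5 + 360 = 11362.5

$11,362.50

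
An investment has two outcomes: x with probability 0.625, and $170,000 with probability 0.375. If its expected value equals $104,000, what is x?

x = $64,400

0.625·x + 0.375·170000 = 104000
0.625·x = 104000 − 63750 = 40250
x = 40250 / 0.625 = 64400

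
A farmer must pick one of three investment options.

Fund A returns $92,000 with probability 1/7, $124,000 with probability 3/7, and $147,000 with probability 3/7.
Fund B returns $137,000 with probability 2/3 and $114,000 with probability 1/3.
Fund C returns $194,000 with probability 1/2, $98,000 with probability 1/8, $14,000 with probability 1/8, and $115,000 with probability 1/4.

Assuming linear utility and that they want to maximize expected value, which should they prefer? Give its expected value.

Fund C ($139,750)

Fund A = 1/7 × 92000 + 3/7 × 124000 + 3/7 × 147000 = 13142.8571 + 53142.8571 + 63000 = 129285.7143
Fund B = 2/3 × 137000 + 1/3 × 114000 = 91333.3333 + 38000 = 129333.3333
Fund C = 1/2 × 194000 + 1/8 × 98000 + 1/8 × 14000 + 1/4 × 115000 = 97000 + 12250 + 1750 + 28750 = 139750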